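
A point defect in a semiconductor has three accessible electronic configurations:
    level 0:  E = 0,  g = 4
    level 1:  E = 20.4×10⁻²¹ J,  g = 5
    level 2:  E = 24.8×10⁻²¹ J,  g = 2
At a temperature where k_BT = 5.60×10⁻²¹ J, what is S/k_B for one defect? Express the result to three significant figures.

Eᵢ/kT = 0, 3.6429, 4.4286.
Z = Σ gᵢe^(−Eᵢ/kT) = 4·e^(−0) + 5·e^(−3.6429) + 2·e^(−4.4286) = 4.0000 + 0.13088 + 0.023862 = 4.1547.
⟨E⟩ = Σ EᵢPᵢ = 0.78507 ×10⁻²¹ J.
S/k_B = ln Z + ⟨E⟩/kT = ln(4.1547) + 0.78507/5.60 = 1.4242 + 0.14019 = 1.56.

1.56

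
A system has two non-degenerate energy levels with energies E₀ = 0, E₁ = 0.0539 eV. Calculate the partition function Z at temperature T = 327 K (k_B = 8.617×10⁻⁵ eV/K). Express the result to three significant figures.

Z = 1.15

k_BT = 8.617×10⁻⁵ × 327 K = 0.028178 eV.
Eᵢ/kT = 0, 1.9128.
Z = Σ e^(−Eᵢ/kT) = e^(−0) + e^(−1.9128) = 1.0000 + 0.14767 = 1.1477.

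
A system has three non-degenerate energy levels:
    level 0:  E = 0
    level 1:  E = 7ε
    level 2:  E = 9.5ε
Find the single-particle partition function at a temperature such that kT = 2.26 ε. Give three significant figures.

Eᵢ/kT = 0, 3.0973, 4.2035.
Z = Σ e^(−Eᵢ/kT) = e^(−0) + e^(−3.0973) + e^(−4.2035) = 1.0000 + 0.045171 + 0.014943 = 1.0601.

Z = 1.06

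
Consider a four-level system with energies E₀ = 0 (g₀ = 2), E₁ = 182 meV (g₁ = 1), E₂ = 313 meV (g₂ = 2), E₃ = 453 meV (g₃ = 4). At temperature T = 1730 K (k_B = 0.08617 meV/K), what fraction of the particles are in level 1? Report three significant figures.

0.108

k_BT = 0.08617 × 1730 K = 149.07 meV.
Eᵢ/kT = 0, 1.2209, 2.0997, 3.0388.
Z = Σ gᵢe^(−Eᵢ/kT) = 2·e^(−0) + 1·e^(−1.2209) + 2·e^(−2.0997) + 4·e^(−3.0388) = 2.0000 + 0.29496 + 0.24499 + 0.19157 = 2.7315.
P₁ = g₁ e^(−E₁/kT) / Z = 0.29496/2.7315 = 0.108.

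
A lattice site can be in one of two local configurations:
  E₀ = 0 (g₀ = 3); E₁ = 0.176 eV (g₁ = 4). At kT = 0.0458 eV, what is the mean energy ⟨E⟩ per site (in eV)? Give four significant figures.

0.004890 eV

Eᵢ/kT = 0, 3.84279.
Z = Σ gᵢe^(−Eᵢ/kT) = 3·e^(−0) + 4·e^(−3.84279) = 3.00000 + 0.0857349 = 3.08573.
⟨E⟩ = Σ Eᵢ gᵢe^(−Eᵢ/kT) / Z = (0·3.00000 + 0.176·0.0857349) / 3.08573 = 0.004890 eV.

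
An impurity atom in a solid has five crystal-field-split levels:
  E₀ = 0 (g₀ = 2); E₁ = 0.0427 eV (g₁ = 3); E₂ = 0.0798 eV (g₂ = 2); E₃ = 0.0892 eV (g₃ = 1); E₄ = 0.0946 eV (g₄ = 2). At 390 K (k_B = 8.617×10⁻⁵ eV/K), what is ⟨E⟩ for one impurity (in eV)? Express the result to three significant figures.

0.0213 eV

k_BT = 8.617×10⁻⁵ × 390 K = 0.033606 eV.
Eᵢ/kT = 0, 1.2706, 2.3746, 2.6543, 2.8150.
Z = Σ gᵢe^(−Eᵢ/kT) = 2·e^(−0) + 3·e^(−1.2706) + 2·e^(−2.3746) + 1·e^(−2.6543) + 2·e^(−2.8150) = 2.0000 + 0.84199 + 0.18610 + 0.070348 + 0.11981 = 3.2182.
⟨E⟩ = Σ Eᵢ gᵢe^(−Eᵢ/kT) / Z = (0·2.0000 + 0.0427·0.84199 + 0.0798·0.18610 + 0.0892·0.070348 + 0.0946·0.11981) / 3.2182 = 0.0213 eV.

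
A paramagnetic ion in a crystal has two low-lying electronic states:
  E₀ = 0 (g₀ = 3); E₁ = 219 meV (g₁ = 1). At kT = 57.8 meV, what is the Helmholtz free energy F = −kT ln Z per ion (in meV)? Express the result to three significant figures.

Eᵢ/kT = 0, 3.7889.
Z = Σ gᵢe^(−Eᵢ/kT) = 3·e^(−0) + 1·e^(−3.7889) = 3.0000 + 0.022620 = 3.0226.
F = −kT ln Z = −57.8 × ln(3.0226) = −57.8 × 1.1061 = -63.9 meV.

-63.9 meV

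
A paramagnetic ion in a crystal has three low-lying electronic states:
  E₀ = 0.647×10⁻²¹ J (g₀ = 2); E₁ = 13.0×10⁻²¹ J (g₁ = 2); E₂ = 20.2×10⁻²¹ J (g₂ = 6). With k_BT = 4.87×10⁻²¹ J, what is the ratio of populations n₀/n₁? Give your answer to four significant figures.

12.64

n₀/n₁ = (g₀/g₁) exp[−(E₀−E₁)/kT] = (2/2) × exp(−(-12.353 ×10⁻²¹ J)/(4.87 ×10⁻²¹ J)) = (2/2) × exp(2.53655) = 12.64.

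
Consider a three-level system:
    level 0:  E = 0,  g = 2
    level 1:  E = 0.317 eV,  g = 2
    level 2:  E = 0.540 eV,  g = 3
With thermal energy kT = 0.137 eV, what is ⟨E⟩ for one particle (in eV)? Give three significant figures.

0.0417 eV

Eᵢ/kT = 0, 2.3139, 3.9416.
Z = Σ gᵢe^(−Eᵢ/kT) = 2·e^(−0) + 2·e^(−2.3139) + 3·e^(−3.9416) = 2.0000 + 0.19775 + 0.058251 = 2.2560.
⟨E⟩ = Σ Eᵢ gᵢe^(−Eᵢ/kT) / Z = (0·2.0000 + 0.317·0.19775 + 0.540·0.058251) / 2.2560 = 0.0417 eV.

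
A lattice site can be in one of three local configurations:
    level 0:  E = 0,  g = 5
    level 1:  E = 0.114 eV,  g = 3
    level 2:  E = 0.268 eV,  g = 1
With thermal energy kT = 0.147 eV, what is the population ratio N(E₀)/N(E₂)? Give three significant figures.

31.0

n₀/n₂ = (g₀/g₂) exp[−(E₀−E₂)/kT] = (5/1) × exp(−(-0.268 eV)/(0.147 eV)) = (5/1) × exp(1.8231) = 31.0.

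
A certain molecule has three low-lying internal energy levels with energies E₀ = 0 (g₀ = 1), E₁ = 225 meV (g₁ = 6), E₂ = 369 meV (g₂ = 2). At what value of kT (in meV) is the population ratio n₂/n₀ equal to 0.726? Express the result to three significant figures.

n₂/n₀ = (g₂/g₀) exp[−(E₂−E₀)/kT] = 0.726.
⇒ (E₂−E₀)/kT = ln((2/1)/0.726) = ln(2.7548) = 1.0133.
kT = 369 meV / 1.0133 = 364 meV.

364 meV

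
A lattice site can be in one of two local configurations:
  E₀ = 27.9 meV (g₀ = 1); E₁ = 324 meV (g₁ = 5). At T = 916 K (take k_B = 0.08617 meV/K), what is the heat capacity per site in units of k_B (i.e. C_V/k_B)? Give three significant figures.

k_BT = 0.08617 × 916 K = 78.932 meV.
Eᵢ/kT = 0.35347, 4.1048.
Z = Σ gᵢe^(−Eᵢ/kT) = 1·e^(−0.35347) + 5·e^(−4.1048) = 0.70225 + 0.082467 = 0.78472.
⟨E⟩ = 59.017 meV, ⟨E²⟩ = 11729 meV².
C_V/k_B = (⟨E²⟩ − ⟨E⟩²)/(kT)² = (11729 − 3483.0)/6230.3 = 1.32.

1.32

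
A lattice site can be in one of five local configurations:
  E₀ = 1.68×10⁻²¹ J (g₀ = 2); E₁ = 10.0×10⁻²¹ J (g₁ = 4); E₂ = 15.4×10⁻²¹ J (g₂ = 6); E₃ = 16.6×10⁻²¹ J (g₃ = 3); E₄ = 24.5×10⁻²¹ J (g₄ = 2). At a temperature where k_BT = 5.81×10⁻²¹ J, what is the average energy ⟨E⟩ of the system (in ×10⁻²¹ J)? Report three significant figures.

Eᵢ/kT = 0.28916, 1.7212, 2.6506, 2.8571, 4.2169.
Z = Σ gᵢe^(−Eᵢ/kT) = 2·e^(−0.28916) + 4·e^(−1.7212) + 6·e^(−2.6506) + 3·e^(−2.8571) + 2·e^(−4.2169) = 1.4978 + 0.71541 + 0.42365 + 0.17231 + 0.029489 = 2.8387.
⟨E⟩ = Σ Eᵢ gᵢe^(−Eᵢ/kT) / Z = (1.68·1.4978 + 10.0·0.71541 + 15.4·0.42365 + 16.6·0.17231 + 24.5·0.029489) / 2.8387 = 6.97 ×10⁻²¹ J.

6.97 ×10⁻²¹ J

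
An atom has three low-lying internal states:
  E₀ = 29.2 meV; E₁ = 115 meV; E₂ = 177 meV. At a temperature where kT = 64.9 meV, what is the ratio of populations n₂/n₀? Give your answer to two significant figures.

n₂/n₀ = exp[−(E₂−E₀)/kT] = exp(−(147.8 meV)/(64.9 meV)) = exp(-2.277) = 0.10.

0.10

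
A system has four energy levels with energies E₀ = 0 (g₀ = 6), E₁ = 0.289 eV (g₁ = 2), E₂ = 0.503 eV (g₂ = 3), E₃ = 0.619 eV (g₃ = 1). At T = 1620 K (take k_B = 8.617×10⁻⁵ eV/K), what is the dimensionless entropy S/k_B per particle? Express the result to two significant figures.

2.0

k_BT = 8.617×10⁻⁵ × 1620 K = 0.1396 eV.
Eᵢ/kT = 0, 2.070, 3.603, 4.434.
Z = Σ gᵢe^(−Eᵢ/kT) = 6·e^(−0) + 2·e^(−2.070) + 3·e^(−3.603) + 1·e^(−4.434) = 6.000 + 0.2524 + 0.08173 + 0.01187 = 6.346.
⟨E⟩ = Σ EᵢPᵢ = 0.01913 eV.
S/k_B = ln Z + ⟨E⟩/kT = ln(6.346) + 0.01913/0.1396 = 1.848 + 0.1370 = 2.0.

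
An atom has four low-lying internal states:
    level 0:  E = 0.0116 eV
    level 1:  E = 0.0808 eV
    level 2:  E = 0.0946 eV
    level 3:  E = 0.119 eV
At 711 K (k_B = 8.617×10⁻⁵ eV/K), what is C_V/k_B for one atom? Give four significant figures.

0.4715

k_BT = 8.617×10⁻⁵ × 711 K = 0.0612669 eV.
Eᵢ/kT = 0.189336, 1.31882, 1.54406, 1.94232.
Z = Σ e^(−Eᵢ/kT) = e^(−0.189336) + e^(−1.31882) + e^(−1.54406) + e^(−1.94232) = 0.827508 + 0.267451 + 0.213512 + 0.143371 = 1.45184.
⟨E⟩ = 0.0471598 eV, ⟨E²⟩ = 0.00399388 eV².
C_V/k_B = (⟨E²⟩ − ⟨E⟩²)/(kT)² = (0.00399388 − 0.00222405)/0.00375363 = 0.4715.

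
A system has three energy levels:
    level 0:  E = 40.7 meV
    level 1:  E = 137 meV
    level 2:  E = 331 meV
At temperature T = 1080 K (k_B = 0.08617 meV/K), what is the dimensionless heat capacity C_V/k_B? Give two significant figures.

0.45

k_BT = 0.08617 × 1080 K = 93.06 meV.
Eᵢ/kT = 0.4374, 1.472, 3.557.
Z = Σ e^(−Eᵢ/kT) = e^(−0.4374) + e^(−1.472) + e^(−3.557) = 0.6457 + 0.2295 + 0.02852 = 0.9037.
⟨E⟩ = 74.32 meV, ⟨E²⟩ = 9408 meV².
C_V/k_B = (⟨E²⟩ − ⟨E⟩²)/(kT)² = (9408 − 5523)/8660 = 0.45.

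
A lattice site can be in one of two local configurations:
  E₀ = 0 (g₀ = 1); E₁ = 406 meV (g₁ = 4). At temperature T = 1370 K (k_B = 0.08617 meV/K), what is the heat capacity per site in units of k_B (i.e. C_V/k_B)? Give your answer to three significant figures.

k_BT = 0.08617 × 1370 K = 118.05 meV.
Eᵢ/kT = 0, 3.4392.
Z = Σ gᵢe^(−Eᵢ/kT) = 1·e^(−0) + 4·e^(−3.4392) = 1.0000 + 0.12836 = 1.1284.
⟨E⟩ = 46.184 meV, ⟨E²⟩ = 18751 meV².
C_V/k_B = (⟨E²⟩ − ⟨E⟩²)/(kT)² = (18751 − 2133.0)/13936 = 1.19.

1.19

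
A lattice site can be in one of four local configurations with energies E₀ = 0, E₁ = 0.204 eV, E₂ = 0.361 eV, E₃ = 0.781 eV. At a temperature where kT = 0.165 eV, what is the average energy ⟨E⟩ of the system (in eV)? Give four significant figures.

0.07553 eV

Eᵢ/kT = 0, 1.23636, 2.18788, 4.73333.
Z = Σ e^(−Eᵢ/kT) = e^(−0) + e^(−1.23636) + e^(−2.18788) + e^(−4.73333) = 1.00000 + 0.290439 + 0.112154 + 0.00879713 = 1.41139.
⟨E⟩ = Σ Eᵢ e^(−Eᵢ/kT) / Z = (0·1.00000 + 0.204·0.290439 + 0.361·0.112154 + 0.781·0.00879713) / 1.41139 = 0.07553 eV.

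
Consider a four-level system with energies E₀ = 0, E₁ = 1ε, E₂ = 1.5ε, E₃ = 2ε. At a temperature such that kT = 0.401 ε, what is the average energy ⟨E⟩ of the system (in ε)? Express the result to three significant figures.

Eᵢ/kT = 0, 2.4938, 3.7406, 4.9875.
Z = Σ e^(−Eᵢ/kT) = e^(−0) + e^(−2.4938) + e^(−3.7406) + e^(−4.9875) = 1.0000 + 0.082596 + 0.023740 + 0.0068227 = 1.1132.
⟨E⟩ = Σ Eᵢ e^(−Eᵢ/kT) / Z = (0·1.0000 + 1·0.082596 + 1.5·0.023740 + 2·0.0068227) / 1.1132 = 0.118 ε.

0.118 ε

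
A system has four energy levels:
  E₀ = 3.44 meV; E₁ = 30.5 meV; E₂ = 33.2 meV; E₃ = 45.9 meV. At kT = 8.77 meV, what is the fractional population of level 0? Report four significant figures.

Eᵢ/kT = 0.392246, 3.47777, 3.78563, 5.23375.
Z = Σ e^(−Eᵢ/kT) = e^(−0.392246) + e^(−3.47777) + e^(−3.78563) + e^(−5.23375) = 0.675538 + 0.0308762 + 0.0226946 + 0.00533349 = 0.734442.
P₀ = e^(−E₀/kT) / Z = 0.675538/0.734442 = 0.9198.

0.9198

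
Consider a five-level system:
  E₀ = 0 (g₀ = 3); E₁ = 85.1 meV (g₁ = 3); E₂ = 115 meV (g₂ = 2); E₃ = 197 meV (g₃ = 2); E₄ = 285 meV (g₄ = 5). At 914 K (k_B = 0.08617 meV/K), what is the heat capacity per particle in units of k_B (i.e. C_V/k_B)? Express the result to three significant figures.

0.725

k_BT = 0.08617 × 914 K = 78.759 meV.
Eᵢ/kT = 0, 1.0805, 1.4602, 2.5013, 3.6186.
Z = Σ gᵢe^(−Eᵢ/kT) = 3·e^(−0) + 3·e^(−1.0805) + 2·e^(−1.4602) + 2·e^(−2.5013) + 5·e^(−3.6186) = 3.0000 + 1.0183 + 0.46438 + 0.16396 + 0.13410 = 4.7807.
⟨E⟩ = 44.048 meV, ⟨E²⟩ = 6436.6 meV².
C_V/k_B = (⟨E²⟩ − ⟨E⟩²)/(kT)² = (6436.6 − 1940.2)/6203.0 = 0.725.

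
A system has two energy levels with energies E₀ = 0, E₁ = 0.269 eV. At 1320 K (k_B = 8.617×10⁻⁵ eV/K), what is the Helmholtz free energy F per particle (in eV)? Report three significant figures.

k_BT = 8.617×10⁻⁵ × 1320 K = 0.11374 eV.
Eᵢ/kT = 0, 2.3650.
Z = Σ e^(−Eᵢ/kT) = e^(−0) + e^(−2.3650) = 1.0000 + 0.093949 = 1.0939.
F = −kT ln Z = −0.11374 × ln(1.0939) = −0.11374 × 0.089749 = -0.0102 eV.

-0.0102 eV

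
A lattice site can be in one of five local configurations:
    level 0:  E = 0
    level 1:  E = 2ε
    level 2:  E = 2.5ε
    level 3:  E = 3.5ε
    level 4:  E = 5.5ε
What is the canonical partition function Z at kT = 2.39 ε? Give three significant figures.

Eᵢ/kT = 0, 0.83682, 1.0460, 1.4644, 2.3013.
Z = Σ e^(−Eᵢ/kT) = e^(−0) + e^(−0.83682) + e^(−1.0460) + e^(−1.4644) + e^(−2.3013) = 1.0000 + 0.43309 + 0.35134 + 0.23122 + 0.10013 = 2.1158.

Z = 2.12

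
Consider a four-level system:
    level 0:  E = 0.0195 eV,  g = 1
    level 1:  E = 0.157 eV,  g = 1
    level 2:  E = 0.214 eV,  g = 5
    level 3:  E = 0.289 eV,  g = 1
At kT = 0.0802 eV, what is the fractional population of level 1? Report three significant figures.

Eᵢ/kT = 0.24314, 1.9576, 2.6683, 3.6035.
Z = Σ gᵢe^(−Eᵢ/kT) = 1·e^(−0.24314) + 1·e^(−1.9576) + 5·e^(−2.6683) + 1·e^(−3.6035) = 0.78416 + 0.14120 + 0.34685 + 0.027228 = 1.2994.
P₁ = g₁ e^(−E₁/kT) / Z = 0.14120/1.2994 = 0.109.

0.109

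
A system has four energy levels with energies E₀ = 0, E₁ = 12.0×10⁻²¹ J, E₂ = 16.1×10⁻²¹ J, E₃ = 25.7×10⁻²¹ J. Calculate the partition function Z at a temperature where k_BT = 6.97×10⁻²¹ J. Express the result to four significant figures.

Z = 1.303

Eᵢ/kT = 0, 1.72166, 2.30990, 3.68723.
Z = Σ e^(−Eᵢ/kT) = e^(−0) + e^(−1.72166) + e^(−2.30990) + e^(−3.68723) = 1.00000 + 0.178769 + 0.0992712 + 0.0250413 = 1.30308.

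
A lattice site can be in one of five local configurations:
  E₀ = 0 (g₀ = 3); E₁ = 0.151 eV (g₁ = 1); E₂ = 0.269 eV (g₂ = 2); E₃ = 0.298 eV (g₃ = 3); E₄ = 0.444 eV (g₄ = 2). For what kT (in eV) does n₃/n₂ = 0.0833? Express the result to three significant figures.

0.0100 eV

n₃/n₂ = (g₃/g₂) exp[−(E₃−E₂)/kT] = 0.0833.
⇒ (E₃−E₂)/kT = ln((3/2)/0.0833) = ln(18.007) = 2.8908.
kT = 0.029 eV / 2.8908 = 0.0100 eV.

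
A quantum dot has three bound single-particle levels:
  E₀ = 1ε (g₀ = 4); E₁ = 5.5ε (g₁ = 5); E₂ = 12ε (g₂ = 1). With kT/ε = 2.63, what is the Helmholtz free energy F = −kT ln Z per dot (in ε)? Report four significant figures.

-3.190 ε

Eᵢ/kT = 0.380228, 2.09125, 4.56274.
Z = Σ gᵢe^(−Eᵢ/kT) = 4·e^(−0.380228) + 5·e^(−2.09125) + 1·e^(−4.56274) = 2.73482 + 0.617663 + 0.0104334 = 3.36292.
F = −kT ln Z = −2.63 × ln(3.36292) = −2.63 × 1.21281 = -3.190 ε.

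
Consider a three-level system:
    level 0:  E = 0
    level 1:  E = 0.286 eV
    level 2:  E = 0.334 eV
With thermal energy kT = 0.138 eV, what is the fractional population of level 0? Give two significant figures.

0.82

Eᵢ/kT = 0, 2.072, 2.420.
Z = Σ e^(−Eᵢ/kT) = e^(−0) + e^(−2.072) + e^(−2.420) = 1.000 + 0.1259 + 0.08892 = 1.215.
P₀ = e^(−E₀/kT) / Z = 1.000/1.215 = 0.82.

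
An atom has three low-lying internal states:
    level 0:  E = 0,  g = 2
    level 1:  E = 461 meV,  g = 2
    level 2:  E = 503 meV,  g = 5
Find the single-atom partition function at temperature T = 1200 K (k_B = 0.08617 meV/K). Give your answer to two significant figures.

k_BT = 0.08617 × 1200 K = 103.4 meV.
Eᵢ/kT = 0, 4.458, 4.865.
Z = Σ gᵢe^(−Eᵢ/kT) = 2·e^(−0) + 2·e^(−4.458) + 5·e^(−4.865) = 2.000 + 0.02317 + 0.03856 = 2.062.

Z = 2.1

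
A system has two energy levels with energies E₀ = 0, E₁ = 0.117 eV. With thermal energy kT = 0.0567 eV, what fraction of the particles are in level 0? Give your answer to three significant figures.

0.887

Eᵢ/kT = 0, 2.0635.
Z = Σ e^(−Eᵢ/kT) = e^(−0) + e^(−2.0635) = 1.0000 + 0.12701 = 1.1270.
P₀ = e^(−E₀/kT) / Z = 1.0000/1.1270 = 0.887.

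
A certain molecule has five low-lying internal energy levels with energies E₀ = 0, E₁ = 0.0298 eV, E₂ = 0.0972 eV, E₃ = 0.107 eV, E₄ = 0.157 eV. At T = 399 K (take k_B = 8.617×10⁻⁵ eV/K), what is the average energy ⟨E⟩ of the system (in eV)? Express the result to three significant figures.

k_BT = 8.617×10⁻⁵ × 399 K = 0.034382 eV.
Eᵢ/kT = 0, 0.86673, 2.8271, 3.1121, 4.5663.
Z = Σ e^(−Eᵢ/kT) = e^(−0) + e^(−0.86673) + e^(−2.8271) + e^(−3.1121) + e^(−4.5663) = 1.0000 + 0.42032 + 0.059184 + 0.044507 + 0.010396 = 1.5344.
⟨E⟩ = Σ Eᵢ e^(−Eᵢ/kT) / Z = (0·1.0000 + 0.0298·0.42032 + 0.0972·0.059184 + 0.107·0.044507 + 0.157·0.010396) / 1.5344 = 0.0161 eV.

0.0161 eV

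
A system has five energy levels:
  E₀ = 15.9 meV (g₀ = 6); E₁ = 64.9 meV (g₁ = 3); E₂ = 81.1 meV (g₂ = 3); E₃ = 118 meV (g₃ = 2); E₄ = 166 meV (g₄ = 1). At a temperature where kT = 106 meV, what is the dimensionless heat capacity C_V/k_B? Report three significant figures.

Eᵢ/kT = 0.15000, 0.61226, 0.76509, 1.1132, 1.5660.
Z = Σ gᵢe^(−Eᵢ/kT) = 6·e^(−0.15000) + 3·e^(−0.61226) + 3·e^(−0.76509) + 2·e^(−1.1132) + 1·e^(−1.5660) = 5.1642 + 1.6264 + 1.3959 + 0.65701 + 0.20888 = 9.0524.
⟨E⟩ = 45.631 meV, ⟨E²⟩ = 3561.6 meV².
C_V/k_B = (⟨E²⟩ − ⟨E⟩²)/(kT)² = (3561.6 − 2082.2)/11236 = 0.132.

0.132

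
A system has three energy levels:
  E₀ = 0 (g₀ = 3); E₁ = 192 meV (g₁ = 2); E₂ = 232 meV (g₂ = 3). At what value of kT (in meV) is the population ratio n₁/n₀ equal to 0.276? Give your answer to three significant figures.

218 meV

n₁/n₀ = (g₁/g₀) exp[−(E₁−E₀)/kT] = 0.276.
⇒ (E₁−E₀)/kT = ln((2/3)/0.276) = ln(2.4155) = 0.88191.
kT = 192 meV / 0.88191 = 218 meV.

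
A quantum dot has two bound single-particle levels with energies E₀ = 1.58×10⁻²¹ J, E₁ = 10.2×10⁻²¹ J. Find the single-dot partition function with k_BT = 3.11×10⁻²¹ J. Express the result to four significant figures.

Eᵢ/kT = 0.508039, 3.27974.
Z = Σ e^(−Eᵢ/kT) = e^(−0.508039) + e^(−3.27974) = 0.601674 + 0.0376380 = 0.639312.

Z = 0.6393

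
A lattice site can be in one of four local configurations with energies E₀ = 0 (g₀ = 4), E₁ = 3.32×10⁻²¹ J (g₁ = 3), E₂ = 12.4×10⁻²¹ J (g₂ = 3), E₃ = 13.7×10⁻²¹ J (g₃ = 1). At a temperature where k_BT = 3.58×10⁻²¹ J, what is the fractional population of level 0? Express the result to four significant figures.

Eᵢ/kT = 0, 0.927374, 3.46369, 3.82682.
Z = Σ gᵢe^(−Eᵢ/kT) = 4·e^(−0) + 3·e^(−0.927374) + 3·e^(−3.46369) + 1·e^(−3.82682) = 4.00000 + 1.18677 + 0.0939420 + 0.0217788 = 5.30249.
P₀ = g₀ e^(−E₀/kT) / Z = 4.00000/5.30249 = 0.7544.

0.7544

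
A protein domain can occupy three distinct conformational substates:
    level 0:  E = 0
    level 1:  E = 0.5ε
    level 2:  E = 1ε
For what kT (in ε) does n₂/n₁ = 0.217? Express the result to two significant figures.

n₂/n₁ = exp[−(E₂−E₁)/kT] = 0.217.
⇒ (E₂−E₁)/kT = ln(1/0.217) = ln(4.608) = 1.528.
kT = 0.5ε / 1.528 = 0.33 ε.

0.33 ε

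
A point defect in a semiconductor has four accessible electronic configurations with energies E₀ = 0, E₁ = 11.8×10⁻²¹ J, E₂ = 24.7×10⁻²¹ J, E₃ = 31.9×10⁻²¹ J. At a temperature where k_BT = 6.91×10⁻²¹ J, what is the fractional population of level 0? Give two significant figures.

Eᵢ/kT = 0, 1.708, 3.575, 4.616.
Z = Σ e^(−Eᵢ/kT) = e^(−0) + e^(−1.708) + e^(−3.575) + e^(−4.616) = 1.000 + 0.1812 + 0.02802 + 0.009892 = 1.219.
P₀ = e^(−E₀/kT) / Z = 1.000/1.219 = 0.82.

0.82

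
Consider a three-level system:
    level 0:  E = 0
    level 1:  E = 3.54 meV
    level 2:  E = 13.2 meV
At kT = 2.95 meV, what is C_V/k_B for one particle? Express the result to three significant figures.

0.406

Eᵢ/kT = 0, 1.2000, 4.4746.
Z = Σ e^(−Eᵢ/kT) = e^(−0) + e^(−1.2000) + e^(−4.4746) = 1.0000 + 0.30119 + 0.011395 = 1.3126.
⟨E⟩ = 0.92688 meV, ⟨E²⟩ = 4.3881 meV².
C_V/k_B = (⟨E²⟩ − ⟨E⟩²)/(kT)² = (4.3881 − 0.85911)/8.7025 = 0.406.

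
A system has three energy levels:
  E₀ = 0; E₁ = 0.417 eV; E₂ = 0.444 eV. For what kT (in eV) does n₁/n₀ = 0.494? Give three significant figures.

0.591 eV

n₁/n₀ = exp[−(E₁−E₀)/kT] = 0.494.
⇒ (E₁−E₀)/kT = ln(1/0.494) = ln(2.0243) = 0.70522.
kT = 0.417 eV / 0.70522 = 0.591 eV.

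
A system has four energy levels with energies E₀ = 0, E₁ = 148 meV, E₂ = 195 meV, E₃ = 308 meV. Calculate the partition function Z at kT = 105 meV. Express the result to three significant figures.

Z = 1.45

Eᵢ/kT = 0, 1.4095, 1.8571, 2.9333.
Z = Σ e^(−Eᵢ/kT) = e^(−0) + e^(−1.4095) + e^(−1.8571) + e^(−2.9333) = 1.0000 + 0.24427 + 0.15612 + 0.053221 = 1.4536.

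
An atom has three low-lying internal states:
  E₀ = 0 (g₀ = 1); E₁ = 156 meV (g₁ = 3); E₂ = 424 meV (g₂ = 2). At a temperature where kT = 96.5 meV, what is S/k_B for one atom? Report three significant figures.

Eᵢ/kT = 0, 1.6166, 4.3938.
Z = Σ gᵢe^(−Eᵢ/kT) = 1·e^(−0) + 3·e^(−1.6166) + 2·e^(−4.3938) = 1.0000 + 0.59572 + 0.024707 = 1.6204.
⟨E⟩ = Σ EᵢPᵢ = 63.816 meV.
S/k_B = ln Z + ⟨E⟩/kT = ln(1.6204) + 63.816/96.5 = 0.48267 + 0.66131 = 1.14.

1.14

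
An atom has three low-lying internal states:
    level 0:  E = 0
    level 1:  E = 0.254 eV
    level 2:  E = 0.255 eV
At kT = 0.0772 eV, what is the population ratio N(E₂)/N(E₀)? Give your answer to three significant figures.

n₂/n₀ = exp[−(E₂−E₀)/kT] = exp(−(0.255 eV)/(0.0772 eV)) = exp(-3.3031) = 0.0368.

0.0368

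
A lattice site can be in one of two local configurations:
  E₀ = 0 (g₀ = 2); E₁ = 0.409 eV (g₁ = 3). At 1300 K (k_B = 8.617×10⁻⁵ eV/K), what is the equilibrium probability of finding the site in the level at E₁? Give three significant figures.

k_BT = 8.617×10⁻⁵ × 1300 K = 0.11202 eV.
Eᵢ/kT = 0, 3.6511.
Z = Σ gᵢe^(−Eᵢ/kT) = 2·e^(−0) + 3·e^(−3.6511) = 2.0000 + 0.077888 = 2.0779.
P₁ = g₁ e^(−E₁/kT) / Z = 0.077888/2.0779 = 0.0375.

0.0375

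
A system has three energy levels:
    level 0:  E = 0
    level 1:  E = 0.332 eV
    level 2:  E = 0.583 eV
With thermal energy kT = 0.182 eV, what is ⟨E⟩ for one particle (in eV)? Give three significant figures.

Eᵢ/kT = 0, 1.8242, 3.2033.
Z = Σ e^(−Eᵢ/kT) = e^(−0) + e^(−1.8242) + e^(−3.2033) = 1.0000 + 0.16135 + 0.040628 = 1.2020.
⟨E⟩ = Σ Eᵢ e^(−Eᵢ/kT) / Z = (0·1.0000 + 0.332·0.16135 + 0.583·0.040628) / 1.2020 = 0.0643 eV.

0.0643 eV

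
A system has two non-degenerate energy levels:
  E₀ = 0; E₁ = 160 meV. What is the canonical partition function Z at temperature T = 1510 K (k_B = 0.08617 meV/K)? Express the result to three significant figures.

k_BT = 0.08617 × 1510 K = 130.12 meV.
Eᵢ/kT = 0, 1.2296.
Z = Σ e^(−Eᵢ/kT) = e^(−0) + e^(−1.2296) = 1.0000 + 0.29241 = 1.2924.

Z = 1.29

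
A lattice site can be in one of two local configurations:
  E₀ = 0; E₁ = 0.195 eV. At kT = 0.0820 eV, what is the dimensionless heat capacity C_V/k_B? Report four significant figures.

0.4392

Eᵢ/kT = 0, 2.37805.
Z = Σ e^(−Eᵢ/kT) = e^(−0) + e^(−2.37805) = 1.00000 + 0.0927312 = 1.09273.
⟨E⟩ = 0.0165481 eV, ⟨E²⟩ = 0.00322688 eV².
C_V/k_B = (⟨E²⟩ − ⟨E⟩²)/(kT)² = (0.00322688 − 0.000273840)/0.00672400 = 0.4392.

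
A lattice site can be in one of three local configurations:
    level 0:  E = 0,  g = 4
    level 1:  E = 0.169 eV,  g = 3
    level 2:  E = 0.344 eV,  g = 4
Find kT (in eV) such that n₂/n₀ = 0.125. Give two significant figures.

0.17 eV

n₂/n₀ = (g₂/g₀) exp[−(E₂−E₀)/kT] = 0.125.
⇒ (E₂−E₀)/kT = ln((4/4)/0.125) = ln(8.000) = 2.079.
kT = 0.344 eV / 2.079 = 0.17 eV.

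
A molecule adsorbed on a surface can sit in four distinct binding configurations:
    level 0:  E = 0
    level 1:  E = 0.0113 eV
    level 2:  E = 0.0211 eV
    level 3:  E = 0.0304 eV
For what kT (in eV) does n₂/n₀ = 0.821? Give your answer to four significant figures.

0.1070 eV

n₂/n₀ = exp[−(E₂−E₀)/kT] = 0.821.
⇒ (E₂−E₀)/kT = ln(1/0.821) = ln(1.21803) = 0.197235.
kT = 0.0211 eV / 0.197235 = 0.1070 eV.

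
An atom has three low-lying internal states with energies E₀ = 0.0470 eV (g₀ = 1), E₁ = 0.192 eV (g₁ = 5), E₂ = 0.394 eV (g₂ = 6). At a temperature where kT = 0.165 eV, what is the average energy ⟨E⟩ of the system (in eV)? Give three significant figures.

Eᵢ/kT = 0.28485, 1.1636, 2.3879.
Z = Σ gᵢe^(−Eᵢ/kT) = 1·e^(−0.28485) + 5·e^(−1.1636) + 6·e^(−2.3879) = 0.75213 + 1.5618 + 0.55093 = 2.8649.
⟨E⟩ = Σ Eᵢ gᵢe^(−Eᵢ/kT) / Z = (0.0470·0.75213 + 0.192·1.5618 + 0.394·0.55093) / 2.8649 = 0.193 eV.

0.193 eV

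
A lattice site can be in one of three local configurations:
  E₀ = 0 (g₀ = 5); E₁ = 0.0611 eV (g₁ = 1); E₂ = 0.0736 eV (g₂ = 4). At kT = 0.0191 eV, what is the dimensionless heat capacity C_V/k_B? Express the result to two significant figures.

Eᵢ/kT = 0, 3.199, 3.853.
Z = Σ gᵢe^(−Eᵢ/kT) = 5·e^(−0) + 1·e^(−3.199) + 4·e^(−3.853) = 5.000 + 0.04080 + 0.08486 = 5.126.
⟨E⟩ = 0.001705 eV, ⟨E²⟩ = 0.0001194 eV².
C_V/k_B = (⟨E²⟩ − ⟨E⟩²)/(kT)² = (0.0001194 − 0.000002907)/0.0003648 = 0.32.

0.32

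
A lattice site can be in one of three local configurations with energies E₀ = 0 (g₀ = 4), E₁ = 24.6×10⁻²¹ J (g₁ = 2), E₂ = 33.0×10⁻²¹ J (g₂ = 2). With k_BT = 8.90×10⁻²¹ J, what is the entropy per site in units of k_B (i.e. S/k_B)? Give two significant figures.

Eᵢ/kT = 0, 2.764, 3.708.
Z = Σ gᵢe^(−Eᵢ/kT) = 4·e^(−0) + 2·e^(−2.764) + 2·e^(−3.708) = 4.000 + 0.1261 + 0.04905 = 4.175.
⟨E⟩ = Σ EᵢPᵢ = 1.131 ×10⁻²¹ J.
S/k_B = ln Z + ⟨E⟩/kT = ln(4.175) + 1.131/8.90 = 1.429 + 0.1271 = 1.6.

1.6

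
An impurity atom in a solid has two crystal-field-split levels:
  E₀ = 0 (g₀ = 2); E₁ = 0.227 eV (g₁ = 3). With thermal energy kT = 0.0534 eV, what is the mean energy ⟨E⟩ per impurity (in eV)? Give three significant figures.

0.00475 eV

Eᵢ/kT = 0, 4.2509.
Z = Σ gᵢe^(−Eᵢ/kT) = 2·e^(−0) + 3·e^(−4.2509) = 2.0000 + 0.042754 = 2.0428.
⟨E⟩ = Σ Eᵢ gᵢe^(−Eᵢ/kT) / Z = (0·2.0000 + 0.227·0.042754) / 2.0428 = 0.00475 eV.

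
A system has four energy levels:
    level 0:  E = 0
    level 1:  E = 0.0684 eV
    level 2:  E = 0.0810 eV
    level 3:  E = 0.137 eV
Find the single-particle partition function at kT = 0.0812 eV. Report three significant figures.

Eᵢ/kT = 0, 0.84236, 0.99754, 1.6872.
Z = Σ e^(−Eᵢ/kT) = e^(−0) + e^(−0.84236) + e^(−0.99754) + e^(−1.6872) = 1.0000 + 0.43069 + 0.36879 + 0.18504 = 1.9845.

Z = 1.98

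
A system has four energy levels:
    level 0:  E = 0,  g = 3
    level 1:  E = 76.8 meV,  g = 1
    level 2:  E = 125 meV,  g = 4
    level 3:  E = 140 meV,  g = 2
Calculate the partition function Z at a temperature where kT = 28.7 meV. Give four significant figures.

Z = 3.135

Eᵢ/kT = 0, 2.67596, 4.35540, 4.87805.
Z = Σ gᵢe^(−Eᵢ/kT) = 3·e^(−0) + 1·e^(−2.67596) + 4·e^(−4.35540) + 2·e^(−4.87805) = 3.00000 + 0.0688407 + 0.0513492 + 0.0152237 = 3.13541.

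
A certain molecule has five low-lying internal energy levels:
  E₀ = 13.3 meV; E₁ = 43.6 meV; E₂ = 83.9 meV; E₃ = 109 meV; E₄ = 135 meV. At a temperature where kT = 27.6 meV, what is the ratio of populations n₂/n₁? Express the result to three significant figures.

0.232

n₂/n₁ = exp[−(E₂−E₁)/kT] = exp(−(40.3 meV)/(27.6 meV)) = exp(-1.4601) = 0.232.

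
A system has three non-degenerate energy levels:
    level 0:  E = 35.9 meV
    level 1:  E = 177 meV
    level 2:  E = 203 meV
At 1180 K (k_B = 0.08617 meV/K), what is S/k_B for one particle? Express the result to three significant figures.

0.827

k_BT = 0.08617 × 1180 K = 101.68 meV.
Eᵢ/kT = 0.35307, 1.7408, 1.9965.
Z = Σ e^(−Eᵢ/kT) = e^(−0.35307) + e^(−1.7408) + e^(−1.9965) = 0.70253 + 0.17538 + 0.13581 = 1.0137.
⟨E⟩ = Σ EᵢPᵢ = 82.700 meV.
S/k_B = ln Z + ⟨E⟩/kT = ln(1.0137) + 82.700/101.68 = 0.013607 + 0.81334 = 0.827.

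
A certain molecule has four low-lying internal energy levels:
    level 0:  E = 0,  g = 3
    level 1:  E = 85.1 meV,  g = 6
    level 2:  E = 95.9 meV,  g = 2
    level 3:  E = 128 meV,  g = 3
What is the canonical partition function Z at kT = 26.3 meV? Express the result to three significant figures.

Eᵢ/kT = 0, 3.2357, 3.6464, 4.8669.
Z = Σ gᵢe^(−Eᵢ/kT) = 3·e^(−0) + 6·e^(−3.2357) + 2·e^(−3.6464) + 3·e^(−4.8669) = 3.0000 + 0.23600 + 0.052170 + 0.023092 = 3.3113.

Z = 3.31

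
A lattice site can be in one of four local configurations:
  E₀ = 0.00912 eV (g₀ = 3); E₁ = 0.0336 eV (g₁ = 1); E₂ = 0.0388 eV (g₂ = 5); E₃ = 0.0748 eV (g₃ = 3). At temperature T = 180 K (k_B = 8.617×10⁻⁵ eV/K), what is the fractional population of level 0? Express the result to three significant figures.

0.752

k_BT = 8.617×10⁻⁵ × 180 K = 0.015511 eV.
Eᵢ/kT = 0.58797, 2.1662, 2.5015, 4.8224.
Z = Σ gᵢe^(−Eᵢ/kT) = 3·e^(−0.58797) + 1·e^(−2.1662) + 5·e^(−2.5015) + 3·e^(−4.8224) = 1.6664 + 0.11461 + 0.40981 + 0.024142 = 2.2150.
P₀ = g₀ e^(−E₀/kT) / Z = 1.6664/2.2150 = 0.752.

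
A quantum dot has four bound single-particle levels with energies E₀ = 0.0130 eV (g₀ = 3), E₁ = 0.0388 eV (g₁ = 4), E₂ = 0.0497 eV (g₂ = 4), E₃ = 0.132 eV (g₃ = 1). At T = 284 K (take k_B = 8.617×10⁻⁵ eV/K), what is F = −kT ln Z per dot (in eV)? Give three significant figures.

k_BT = 8.617×10⁻⁵ × 284 K = 0.024472 eV.
Eᵢ/kT = 0.53122, 1.5855, 2.0309, 5.3939.
Z = Σ gᵢe^(−Eᵢ/kT) = 3·e^(−0.53122) + 4·e^(−1.5855) + 4·e^(−2.0309) + 1·e^(−5.3939) = 1.7637 + 0.81938 + 0.52487 + 0.0045442 = 3.1125.
F = −kT ln Z = −0.024472 × ln(3.1125) = −0.024472 × 1.1354 = -0.0278 eV.

-0.0278 eV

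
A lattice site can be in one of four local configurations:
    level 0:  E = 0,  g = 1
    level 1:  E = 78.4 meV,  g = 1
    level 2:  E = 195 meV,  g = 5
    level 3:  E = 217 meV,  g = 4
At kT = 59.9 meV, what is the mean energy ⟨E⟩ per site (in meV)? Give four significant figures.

Eᵢ/kT = 0, 1.30885, 3.25543, 3.62270.
Z = Σ gᵢe^(−Eᵢ/kT) = 1·e^(−0) + 1·e^(−1.30885) + 5·e^(−3.25543) + 4·e^(−3.62270) = 1.00000 + 0.270131 + 0.192821 + 0.106842 = 1.56979.
⟨E⟩ = Σ Eᵢ gᵢe^(−Eᵢ/kT) / Z = (0·1.00000 + 78.4·0.270131 + 195·0.192821 + 217·0.106842) / 1.56979 = 52.21 meV.

52.21 meV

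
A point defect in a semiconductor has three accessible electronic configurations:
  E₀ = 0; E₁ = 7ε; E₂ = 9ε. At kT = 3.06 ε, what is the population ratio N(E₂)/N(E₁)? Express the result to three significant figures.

n₂/n₁ = exp[−(E₂−E₁)/kT] = exp(−(2ε)/(3.06ε)) = exp(-0.65359) = 0.520.

0.520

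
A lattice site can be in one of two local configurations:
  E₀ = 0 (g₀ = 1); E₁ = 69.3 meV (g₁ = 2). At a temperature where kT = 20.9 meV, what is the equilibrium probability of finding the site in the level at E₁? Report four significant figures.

Eᵢ/kT = 0, 3.31579.
Z = Σ gᵢe^(−Eᵢ/kT) = 1·e^(−0) + 2·e^(−3.31579) = 1.00000 + 0.0726107 = 1.07261.
P₁ = g₁ e^(−E₁/kT) / Z = 0.0726107/1.07261 = 0.06770.

0.06770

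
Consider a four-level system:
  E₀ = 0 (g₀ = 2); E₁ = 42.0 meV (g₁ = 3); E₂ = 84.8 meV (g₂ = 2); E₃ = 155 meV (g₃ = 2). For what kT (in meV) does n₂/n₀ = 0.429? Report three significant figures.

n₂/n₀ = (g₂/g₀) exp[−(E₂−E₀)/kT] = 0.429.
⇒ (E₂−E₀)/kT = ln((2/2)/0.429) = ln(2.3310) = 0.84630.
kT = 84.8 meV / 0.84630 = 100 meV.

100 meV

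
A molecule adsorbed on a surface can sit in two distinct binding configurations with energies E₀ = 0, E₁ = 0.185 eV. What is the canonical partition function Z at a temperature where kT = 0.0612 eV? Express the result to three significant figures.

Z = 1.05

Eᵢ/kT = 0, 3.0229.
Z = Σ e^(−Eᵢ/kT) = e^(−0) + e^(−3.0229) = 1.0000 + 0.048660 = 1.0487.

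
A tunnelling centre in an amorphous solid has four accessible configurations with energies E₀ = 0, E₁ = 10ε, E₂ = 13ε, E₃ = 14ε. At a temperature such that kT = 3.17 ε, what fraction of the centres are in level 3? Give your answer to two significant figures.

0.011

Eᵢ/kT = 0, 3.155, 4.101, 4.416.
Z = Σ e^(−Eᵢ/kT) = e^(−0) + e^(−3.155) + e^(−4.101) + e^(−4.416) = 1.000 + 0.04264 + 0.01656 + 0.01208 = 1.071.
P₃ = e^(−E₃/kT) / Z = 0.01208/1.071 = 0.011.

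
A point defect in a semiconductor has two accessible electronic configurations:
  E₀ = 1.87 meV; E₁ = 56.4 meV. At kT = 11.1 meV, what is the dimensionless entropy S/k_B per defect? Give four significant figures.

Eᵢ/kT = 0.168468, 5.08108.
Z = Σ e^(−Eᵢ/kT) = e^(−0.168468) + e^(−5.08108) = 0.844958 + 0.00621320 = 0.851171.
⟨E⟩ = Σ EᵢPᵢ = 2.26805 meV.
S/k_B = ln Z + ⟨E⟩/kT = ln(0.851171) + 2.26805/11.1 = -0.161142 + 0.204329 = 0.04319.

0.04319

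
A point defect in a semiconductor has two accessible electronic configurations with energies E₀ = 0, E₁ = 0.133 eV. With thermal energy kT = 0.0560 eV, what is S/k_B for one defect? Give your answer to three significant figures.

0.291

Eᵢ/kT = 0, 2.3750.
Z = Σ e^(−Eᵢ/kT) = e^(−0) + e^(−2.3750) = 1.0000 + 0.093014 = 1.0930.
⟨E⟩ = Σ EᵢPᵢ = 0.011318 eV.
S/k_B = ln Z + ⟨E⟩/kT = ln(1.0930) + 0.011318/0.0560 = 0.088926 + 0.20211 = 0.291.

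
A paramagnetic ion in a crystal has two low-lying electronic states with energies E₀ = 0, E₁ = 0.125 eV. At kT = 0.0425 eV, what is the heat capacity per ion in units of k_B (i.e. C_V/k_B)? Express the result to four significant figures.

Eᵢ/kT = 0, 2.94118.
Z = Σ e^(−Eᵢ/kT) = e^(−0) + e^(−2.94118) = 1.00000 + 0.0528034 = 1.05280.
⟨E⟩ = 0.00626940 eV, ⟨E²⟩ = 0.000783675 eV².
C_V/k_B = (⟨E²⟩ − ⟨E⟩²)/(kT)² = (0.000783675 − 0.0000393054)/0.00180625 = 0.4121.

0.4121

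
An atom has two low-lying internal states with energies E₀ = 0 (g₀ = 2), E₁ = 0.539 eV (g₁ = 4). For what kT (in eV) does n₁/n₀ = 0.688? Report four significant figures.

n₁/n₀ = (g₁/g₀) exp[−(E₁−E₀)/kT] = 0.688.
⇒ (E₁−E₀)/kT = ln((4/2)/0.688) = ln(2.90698) = 1.06711.
kT = 0.539 eV / 1.06711 = 0.5051 eV.

0.5051 eV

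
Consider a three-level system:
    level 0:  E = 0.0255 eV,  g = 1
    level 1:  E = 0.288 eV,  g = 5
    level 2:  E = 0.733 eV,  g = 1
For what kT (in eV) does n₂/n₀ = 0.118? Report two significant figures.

n₂/n₀ = (g₂/g₀) exp[−(E₂−E₀)/kT] = 0.118.
⇒ (E₂−E₀)/kT = ln((1/1)/0.118) = ln(8.475) = 2.137.
kT = 0.7075 eV / 2.137 = 0.33 eV.

0.33 eV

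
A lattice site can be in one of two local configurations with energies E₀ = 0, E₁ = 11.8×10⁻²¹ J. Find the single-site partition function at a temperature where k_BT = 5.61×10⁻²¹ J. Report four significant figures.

Z = 1.122

Eᵢ/kT = 0, 2.10339.
Z = Σ e^(−Eᵢ/kT) = e^(−0) + e^(−2.10339) = 1.00000 + 0.122042 = 1.12204.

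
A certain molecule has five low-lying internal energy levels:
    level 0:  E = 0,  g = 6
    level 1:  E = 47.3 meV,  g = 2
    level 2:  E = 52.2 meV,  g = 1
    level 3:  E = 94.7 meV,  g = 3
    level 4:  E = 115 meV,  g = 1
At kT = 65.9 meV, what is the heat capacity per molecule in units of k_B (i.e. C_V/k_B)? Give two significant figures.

0.25

Eᵢ/kT = 0, 0.7178, 0.7921, 1.437, 1.745.
Z = Σ gᵢe^(−Eᵢ/kT) = 6·e^(−0) + 2·e^(−0.7178) + 1·e^(−0.7921) + 3·e^(−1.437) + 1·e^(−1.745) = 6.000 + 0.9756 + 0.4529 + 0.7129 + 0.1746 = 8.316.
⟨E⟩ = 18.92 meV, ⟨E²⟩ = 1457 meV².
C_V/k_B = (⟨E²⟩ − ⟨E⟩²)/(kT)² = (1457 − 358.0)/4343 = 0.25.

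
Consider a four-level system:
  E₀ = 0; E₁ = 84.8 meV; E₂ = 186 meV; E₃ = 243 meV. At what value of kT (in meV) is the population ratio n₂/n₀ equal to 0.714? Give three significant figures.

n₂/n₀ = exp[−(E₂−E₀)/kT] = 0.714.
⇒ (E₂−E₀)/kT = ln(1/0.714) = ln(1.4006) = 0.33690.
kT = 186 meV / 0.33690 = 552 meV.

552 meV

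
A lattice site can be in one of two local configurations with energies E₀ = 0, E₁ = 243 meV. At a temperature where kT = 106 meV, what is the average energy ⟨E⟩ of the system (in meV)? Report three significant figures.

22.3 meV

Eᵢ/kT = 0, 2.2925.
Z = Σ e^(−Eᵢ/kT) = e^(−0) + e^(−2.2925) = 1.0000 + 0.10101 = 1.1010.
⟨E⟩ = Σ Eᵢ e^(−Eᵢ/kT) / Z = (0·1.0000 + 243·0.10101) / 1.1010 = 22.3 meV.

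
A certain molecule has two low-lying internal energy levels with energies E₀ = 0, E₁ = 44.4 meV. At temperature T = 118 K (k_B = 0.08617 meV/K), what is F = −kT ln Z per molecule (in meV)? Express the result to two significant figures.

-0.13 meV

k_BT = 0.08617 × 118 K = 10.17 meV.
Eᵢ/kT = 0, 4.366.
Z = Σ e^(−Eᵢ/kT) = e^(−0) + e^(−4.366) = 1.000 + 0.01270 = 1.013.
F = −kT ln Z = −10.17 × ln(1.013) = −10.17 × 0.01292 = -0.13 meV.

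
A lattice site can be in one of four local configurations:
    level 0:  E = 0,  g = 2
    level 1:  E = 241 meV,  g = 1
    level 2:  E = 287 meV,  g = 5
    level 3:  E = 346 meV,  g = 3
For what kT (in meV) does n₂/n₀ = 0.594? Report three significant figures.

n₂/n₀ = (g₂/g₀) exp[−(E₂−E₀)/kT] = 0.594.
⇒ (E₂−E₀)/kT = ln((5/2)/0.594) = ln(4.2088) = 1.4372.
kT = 287 meV / 1.4372 = 200 meV.

200 meV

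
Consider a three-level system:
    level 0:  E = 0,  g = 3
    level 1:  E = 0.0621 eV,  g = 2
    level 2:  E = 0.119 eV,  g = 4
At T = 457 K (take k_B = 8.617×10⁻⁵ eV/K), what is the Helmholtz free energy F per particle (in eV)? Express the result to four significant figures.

k_BT = 8.617×10⁻⁵ × 457 K = 0.0393797 eV.
Eᵢ/kT = 0, 1.57695, 3.02186.
Z = Σ gᵢe^(−Eᵢ/kT) = 3·e^(−0) + 2·e^(−1.57695) + 4·e^(−3.02186) = 3.00000 + 0.413209 + 0.194842 = 3.60805.
F = −kT ln Z = −0.0393797 × ln(3.60805) = −0.0393797 × 1.28317 = -0.05053 eV.

-0.05053 eV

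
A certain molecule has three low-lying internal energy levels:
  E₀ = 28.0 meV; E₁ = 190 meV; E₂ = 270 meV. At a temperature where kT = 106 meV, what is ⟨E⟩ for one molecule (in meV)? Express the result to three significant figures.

Eᵢ/kT = 0.26415, 1.7925, 2.5472.
Z = Σ e^(−Eᵢ/kT) = e^(−0.26415) + e^(−1.7925) + e^(−2.5472) = 0.76786 + 0.16654 + 0.078301 = 1.0127.
⟨E⟩ = Σ Eᵢ e^(−Eᵢ/kT) / Z = (28.0·0.76786 + 190·0.16654 + 270·0.078301) / 1.0127 = 73.4 meV.

73.4 meV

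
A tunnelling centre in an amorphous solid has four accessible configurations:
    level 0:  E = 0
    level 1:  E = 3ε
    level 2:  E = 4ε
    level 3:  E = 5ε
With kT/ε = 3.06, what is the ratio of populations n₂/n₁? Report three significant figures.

0.721

n₂/n₁ = exp[−(E₂−E₁)/kT] = exp(−(1ε)/(3.06ε)) = exp(-0.32680) = 0.721.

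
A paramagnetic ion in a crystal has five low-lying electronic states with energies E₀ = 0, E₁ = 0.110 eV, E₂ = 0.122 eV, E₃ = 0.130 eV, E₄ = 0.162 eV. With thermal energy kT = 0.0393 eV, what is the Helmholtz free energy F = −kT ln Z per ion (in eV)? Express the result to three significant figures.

Eᵢ/kT = 0, 2.7990, 3.1043, 3.3079, 4.1221.
Z = Σ e^(−Eᵢ/kT) = e^(−0) + e^(−2.7990) + e^(−3.1043) + e^(−3.3079) + e^(−4.1221) = 1.0000 + 0.060871 + 0.044856 + 0.036593 + 0.016210 = 1.1585.
F = −kT ln Z = −0.0393 × ln(1.1585) = −0.0393 × 0.14713 = -0.00578 eV.

-0.00578 eV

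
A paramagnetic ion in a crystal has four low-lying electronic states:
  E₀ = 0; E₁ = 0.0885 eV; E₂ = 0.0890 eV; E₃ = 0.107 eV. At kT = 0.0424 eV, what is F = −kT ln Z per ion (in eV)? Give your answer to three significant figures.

Eᵢ/kT = 0, 2.0873, 2.0991, 2.5236.
Z = Σ e^(−Eᵢ/kT) = e^(−0) + e^(−2.0873) + e^(−2.0991) + e^(−2.5236) = 1.0000 + 0.12402 + 0.12257 + 0.080170 = 1.3268.
F = −kT ln Z = −0.0424 × ln(1.3268) = −0.0424 × 0.28277 = -0.0120 eV.

-0.0120 eV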